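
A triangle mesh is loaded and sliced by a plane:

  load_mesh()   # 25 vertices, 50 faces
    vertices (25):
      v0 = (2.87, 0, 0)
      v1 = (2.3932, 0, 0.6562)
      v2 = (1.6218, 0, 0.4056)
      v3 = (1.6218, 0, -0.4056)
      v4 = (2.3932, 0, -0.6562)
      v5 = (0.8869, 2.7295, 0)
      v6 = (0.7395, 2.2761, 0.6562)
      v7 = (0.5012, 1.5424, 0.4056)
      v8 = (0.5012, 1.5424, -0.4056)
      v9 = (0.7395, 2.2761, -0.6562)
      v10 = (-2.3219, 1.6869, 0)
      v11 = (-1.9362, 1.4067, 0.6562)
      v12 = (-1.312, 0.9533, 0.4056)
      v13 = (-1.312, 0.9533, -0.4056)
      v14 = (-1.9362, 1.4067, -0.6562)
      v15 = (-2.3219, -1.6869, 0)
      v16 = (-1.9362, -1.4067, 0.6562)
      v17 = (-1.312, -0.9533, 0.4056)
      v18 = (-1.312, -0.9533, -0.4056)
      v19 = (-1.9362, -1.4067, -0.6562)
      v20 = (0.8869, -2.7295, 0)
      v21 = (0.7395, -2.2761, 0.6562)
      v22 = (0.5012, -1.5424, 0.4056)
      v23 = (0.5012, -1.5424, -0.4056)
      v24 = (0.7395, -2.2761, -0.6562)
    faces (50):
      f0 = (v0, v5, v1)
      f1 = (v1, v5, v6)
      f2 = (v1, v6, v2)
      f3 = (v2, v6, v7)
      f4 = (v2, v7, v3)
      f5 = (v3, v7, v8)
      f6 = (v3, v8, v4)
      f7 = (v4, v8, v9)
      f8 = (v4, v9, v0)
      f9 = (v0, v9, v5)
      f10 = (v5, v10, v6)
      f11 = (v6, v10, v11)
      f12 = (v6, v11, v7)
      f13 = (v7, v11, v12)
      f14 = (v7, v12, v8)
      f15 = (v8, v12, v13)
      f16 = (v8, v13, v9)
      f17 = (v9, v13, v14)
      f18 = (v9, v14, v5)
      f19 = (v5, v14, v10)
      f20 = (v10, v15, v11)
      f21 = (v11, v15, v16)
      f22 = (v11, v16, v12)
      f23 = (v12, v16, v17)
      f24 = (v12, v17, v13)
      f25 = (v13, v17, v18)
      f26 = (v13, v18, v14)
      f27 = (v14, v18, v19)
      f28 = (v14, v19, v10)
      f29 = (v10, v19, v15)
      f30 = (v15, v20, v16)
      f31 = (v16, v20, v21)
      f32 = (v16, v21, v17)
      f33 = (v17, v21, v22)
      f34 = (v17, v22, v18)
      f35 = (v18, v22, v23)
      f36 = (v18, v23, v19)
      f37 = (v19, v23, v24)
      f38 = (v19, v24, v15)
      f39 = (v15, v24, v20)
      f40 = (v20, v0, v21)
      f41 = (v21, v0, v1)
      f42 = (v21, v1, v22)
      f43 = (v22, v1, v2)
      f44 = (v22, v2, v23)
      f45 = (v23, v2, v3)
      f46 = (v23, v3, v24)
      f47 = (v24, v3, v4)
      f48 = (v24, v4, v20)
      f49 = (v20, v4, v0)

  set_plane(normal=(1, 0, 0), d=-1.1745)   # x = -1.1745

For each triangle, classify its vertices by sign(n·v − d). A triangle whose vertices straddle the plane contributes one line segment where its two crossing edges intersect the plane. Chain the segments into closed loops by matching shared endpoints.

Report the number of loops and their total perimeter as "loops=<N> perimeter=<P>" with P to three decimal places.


Straddling triangles (20 of 50):
  (v5,v10,v6) [+-+] → (-1.1745, 2.05971, 0)–(-1.1745, 1.90773, 0.245941)  len=0.2891
  (v6,v10,v11) [+--] → (-1.1745, 1.90773, 0.245941)–(-1.1745, 1.65419, 0.6562)  len=0.4823
  (v6,v11,v7) [+-+] → (-1.1745, 1.65419, 0.6562)–(-1.1745, 1.44911, 0.577886)  len=0.2195
  (v7,v11,v12) [+--] → (-1.1745, 1.44911, 0.577886)–(-1.1745, 0.997973, 0.4056)  len=0.4829
  (v7,v12,v8) [+-+] → (-1.1745, 0.997973, 0.4056)–(-1.1745, 0.997973, 0.344084)  len=0.0615
  (v8,v12,v13) [+--] → (-1.1745, 0.997973, 0.344084)–(-1.1745, 0.997973, -0.4056)  len=0.7497
  (v8,v13,v9) [+-+] → (-1.1745, 0.997973, -0.4056)–(-1.1745, 1.04196, -0.422396)  len=0.0471
  (v9,v13,v14) [+--] → (-1.1745, 1.04196, -0.422396)–(-1.1745, 1.65419, -0.6562)  len=0.6554
  (v9,v14,v5) [+-+] → (-1.1745, 1.65419, -0.6562)–(-1.1745, 1.7636, -0.479151)  len=0.2081
  (v5,v14,v10) [+--] → (-1.1745, 1.7636, -0.479151)–(-1.1745, 2.05971, 0)  len=0.5633
  (v15,v20,v16) [-+-] → (-1.1745, -2.05971, 0)–(-1.1745, -1.7636, 0.479151)  len=0.5633
  (v16,v20,v21) [-++] → (-1.1745, -1.7636, 0.479151)–(-1.1745, -1.65419, 0.6562)  len=0.2081
  (v16,v21,v17) [-+-] → (-1.1745, -1.65419, 0.6562)–(-1.1745, -1.04196, 0.422396)  len=0.6554
  (v17,v21,v22) [-++] → (-1.1745, -1.04196, 0.422396)–(-1.1745, -0.997973, 0.4056)  len=0.0471
  (v17,v22,v18) [-+-] → (-1.1745, -0.997973, 0.4056)–(-1.1745, -0.997973, -0.344084)  len=0.7497
  (v18,v22,v23) [-++] → (-1.1745, -0.997973, -0.344084)–(-1.1745, -0.997973, -0.4056)  len=0.0615
  (v18,v23,v19) [-+-] → (-1.1745, -0.997973, -0.4056)–(-1.1745, -1.44911, -0.577886)  len=0.4829
  (v19,v23,v24) [-++] → (-1.1745, -1.44911, -0.577886)–(-1.1745, -1.65419, -0.6562)  len=0.2195
  (v19,v24,v15) [-+-] → (-1.1745, -1.65419, -0.6562)–(-1.1745, -1.90773, -0.245941)  len=0.4823
  (v15,v24,v20) [-++] → (-1.1745, -1.90773, -0.245941)–(-1.1745, -2.05971, 0)  len=0.2891

Chained into 2 loop(s):
  loop 1: 10 segments, perimeter = 3.7589
  loop 2: 10 segments, perimeter = 3.7589
Total perimeter = 7.518

loops=2 perimeter=7.518


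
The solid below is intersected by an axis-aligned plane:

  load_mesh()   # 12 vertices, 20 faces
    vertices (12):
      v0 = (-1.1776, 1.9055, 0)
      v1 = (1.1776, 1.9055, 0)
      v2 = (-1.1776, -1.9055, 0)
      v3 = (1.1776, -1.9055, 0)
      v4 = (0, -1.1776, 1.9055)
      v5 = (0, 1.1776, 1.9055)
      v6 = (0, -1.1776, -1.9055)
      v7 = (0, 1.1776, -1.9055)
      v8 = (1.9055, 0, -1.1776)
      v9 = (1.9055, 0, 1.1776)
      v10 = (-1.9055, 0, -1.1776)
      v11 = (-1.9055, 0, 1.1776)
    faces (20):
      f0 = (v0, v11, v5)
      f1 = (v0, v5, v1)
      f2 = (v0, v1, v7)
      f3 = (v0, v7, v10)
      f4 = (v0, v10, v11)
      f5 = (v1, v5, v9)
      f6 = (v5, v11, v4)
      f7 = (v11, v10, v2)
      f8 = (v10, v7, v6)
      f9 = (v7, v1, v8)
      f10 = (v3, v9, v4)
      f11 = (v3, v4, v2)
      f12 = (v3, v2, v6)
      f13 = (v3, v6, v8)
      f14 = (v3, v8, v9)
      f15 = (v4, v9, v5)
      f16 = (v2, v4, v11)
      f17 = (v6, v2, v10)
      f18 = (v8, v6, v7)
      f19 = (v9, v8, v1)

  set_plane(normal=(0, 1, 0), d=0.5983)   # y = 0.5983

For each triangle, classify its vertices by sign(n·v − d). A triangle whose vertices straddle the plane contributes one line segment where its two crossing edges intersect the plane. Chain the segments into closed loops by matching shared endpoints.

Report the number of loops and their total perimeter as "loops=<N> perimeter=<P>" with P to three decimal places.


Straddling triangles (10 of 20):
  (v0,v11,v5) [+-+] → (-1.67695, 0.5983, 0.80785)–(-0.937378, 0.5983, 1.54742)  len=1.0459
  (v0,v7,v10) [++-] → (-0.937378, 0.5983, -1.54742)–(-1.67695, 0.5983, -0.80785)  len=1.0459
  (v0,v10,v11) [+--] → (-1.67695, 0.5983, -0.80785)–(-1.67695, 0.5983, 0.80785)  len=1.6157
  (v1,v5,v9) [++-] → (0.937378, 0.5983, 1.54742)–(1.67695, 0.5983, 0.80785)  len=1.0459
  (v5,v11,v4) [+--] → (-0.937378, 0.5983, 1.54742)–(0, 0.5983, 1.9055)  len=1.0034
  (v10,v7,v6) [-+-] → (-0.937378, 0.5983, -1.54742)–(0, 0.5983, -1.9055)  len=1.0034
  (v7,v1,v8) [++-] → (1.67695, 0.5983, -0.80785)–(0.937378, 0.5983, -1.54742)  len=1.0459
  (v4,v9,v5) [--+] → (0.937378, 0.5983, 1.54742)–(0, 0.5983, 1.9055)  len=1.0034
  (v8,v6,v7) [--+] → (0, 0.5983, -1.9055)–(0.937378, 0.5983, -1.54742)  len=1.0034
  (v9,v8,v1) [--+] → (1.67695, 0.5983, -0.80785)–(1.67695, 0.5983, 0.80785)  len=1.6157

Chained into 1 loop(s):
  loop 1: 10 segments, perimeter = 11.4288
Total perimeter = 11.429

loops=1 perimeter=11.429


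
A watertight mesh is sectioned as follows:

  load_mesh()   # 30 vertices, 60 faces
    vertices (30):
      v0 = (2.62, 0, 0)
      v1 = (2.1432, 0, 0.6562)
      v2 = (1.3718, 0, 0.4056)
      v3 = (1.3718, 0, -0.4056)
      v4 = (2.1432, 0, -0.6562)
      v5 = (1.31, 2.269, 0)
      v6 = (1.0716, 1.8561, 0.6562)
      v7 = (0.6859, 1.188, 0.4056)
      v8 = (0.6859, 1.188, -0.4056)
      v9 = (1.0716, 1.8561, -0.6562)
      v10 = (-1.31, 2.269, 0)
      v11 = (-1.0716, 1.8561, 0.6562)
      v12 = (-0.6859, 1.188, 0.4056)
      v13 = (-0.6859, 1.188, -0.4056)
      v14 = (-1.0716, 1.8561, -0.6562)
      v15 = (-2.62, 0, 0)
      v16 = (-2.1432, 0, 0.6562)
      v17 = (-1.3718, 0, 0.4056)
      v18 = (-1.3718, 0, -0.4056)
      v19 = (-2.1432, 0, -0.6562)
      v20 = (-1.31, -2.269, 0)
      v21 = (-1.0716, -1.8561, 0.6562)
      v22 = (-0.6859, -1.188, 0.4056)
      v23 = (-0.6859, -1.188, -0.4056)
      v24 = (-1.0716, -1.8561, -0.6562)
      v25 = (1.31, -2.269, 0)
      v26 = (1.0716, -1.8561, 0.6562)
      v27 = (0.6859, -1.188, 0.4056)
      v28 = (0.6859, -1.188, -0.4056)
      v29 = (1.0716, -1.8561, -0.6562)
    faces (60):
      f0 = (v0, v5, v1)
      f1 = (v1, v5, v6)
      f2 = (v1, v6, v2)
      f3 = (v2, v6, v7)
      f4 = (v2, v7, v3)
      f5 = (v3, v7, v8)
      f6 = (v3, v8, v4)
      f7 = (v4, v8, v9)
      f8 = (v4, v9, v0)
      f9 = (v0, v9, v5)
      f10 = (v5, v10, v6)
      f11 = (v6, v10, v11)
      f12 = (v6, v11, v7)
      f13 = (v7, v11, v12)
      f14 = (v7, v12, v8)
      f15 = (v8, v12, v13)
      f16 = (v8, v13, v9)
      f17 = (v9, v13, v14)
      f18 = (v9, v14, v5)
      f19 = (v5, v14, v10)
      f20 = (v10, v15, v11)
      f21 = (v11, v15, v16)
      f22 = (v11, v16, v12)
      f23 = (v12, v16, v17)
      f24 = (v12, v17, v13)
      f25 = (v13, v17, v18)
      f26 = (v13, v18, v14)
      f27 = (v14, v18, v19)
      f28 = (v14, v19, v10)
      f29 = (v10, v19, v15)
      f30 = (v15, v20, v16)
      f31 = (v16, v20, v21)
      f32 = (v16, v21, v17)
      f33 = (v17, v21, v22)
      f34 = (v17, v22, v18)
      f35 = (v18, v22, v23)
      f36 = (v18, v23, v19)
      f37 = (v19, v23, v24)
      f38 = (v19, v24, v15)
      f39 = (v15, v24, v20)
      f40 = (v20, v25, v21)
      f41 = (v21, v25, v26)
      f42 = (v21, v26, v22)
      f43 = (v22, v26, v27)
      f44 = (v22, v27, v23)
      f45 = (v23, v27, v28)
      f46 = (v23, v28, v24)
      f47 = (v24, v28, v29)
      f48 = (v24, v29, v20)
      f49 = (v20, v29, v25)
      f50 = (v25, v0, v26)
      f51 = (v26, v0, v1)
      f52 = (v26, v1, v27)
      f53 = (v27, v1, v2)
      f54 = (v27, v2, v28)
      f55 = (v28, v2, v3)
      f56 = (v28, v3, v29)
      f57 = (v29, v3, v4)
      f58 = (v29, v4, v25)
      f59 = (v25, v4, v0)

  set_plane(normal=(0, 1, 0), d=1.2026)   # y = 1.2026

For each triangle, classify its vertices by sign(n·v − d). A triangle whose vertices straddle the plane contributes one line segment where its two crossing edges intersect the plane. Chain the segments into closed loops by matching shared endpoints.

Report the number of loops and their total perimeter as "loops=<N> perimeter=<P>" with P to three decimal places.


loops=1 perimeter=9.195

Straddling triangles (18 of 60):
  (v0,v5,v1) [-+-] → (1.92568, 1.2026, 0)–(1.70159, 1.2026, 0.308405)  len=0.3812
  (v1,v5,v6) [-++] → (1.70159, 1.2026, 0.308405)–(1.44889, 1.2026, 0.6562)  len=0.4299
  (v1,v6,v2) [-+-] → (1.44889, 1.2026, 0.6562)–(1.1773, 1.2026, 0.567968)  len=0.2856
  (v2,v6,v7) [-+-] → (1.1773, 1.2026, 0.567968)–(0.694329, 1.2026, 0.411076)  len=0.5078
  (v4,v8,v9) [--+] → (0.694329, 1.2026, -0.411076)–(1.44889, 1.2026, -0.6562)  len=0.7934
  (v4,v9,v0) [-+-] → (1.44889, 1.2026, -0.6562)–(1.61676, 1.2026, -0.425164)  len=0.2856
  (v0,v9,v5) [-++] → (1.61676, 1.2026, -0.425164)–(1.92568, 1.2026, 0)  len=0.5255
  (v6,v11,v7) [++-] → (0.647493, 1.2026, 0.411076)–(0.694329, 1.2026, 0.411076)  len=0.0468
  (v7,v11,v12) [-+-] → (0.647493, 1.2026, 0.411076)–(-0.694329, 1.2026, 0.411076)  len=1.3418
  (v8,v13,v9) [--+] → (-0.647493, 1.2026, -0.411076)–(0.694329, 1.2026, -0.411076)  len=1.3418
  (v9,v13,v14) [+-+] → (-0.647493, 1.2026, -0.411076)–(-0.694329, 1.2026, -0.411076)  len=0.0468
  (v10,v15,v11) [+-+] → (-1.92568, 1.2026, 0)–(-1.61676, 1.2026, 0.425164)  len=0.5255
  (v11,v15,v16) [+--] → (-1.61676, 1.2026, 0.425164)–(-1.44889, 1.2026, 0.6562)  len=0.2856
  (v11,v16,v12) [+--] → (-1.44889, 1.2026, 0.6562)–(-0.694329, 1.2026, 0.411076)  len=0.7934
  (v13,v18,v14) [--+] → (-1.1773, 1.2026, -0.567968)–(-0.694329, 1.2026, -0.411076)  len=0.5078
  (v14,v18,v19) [+--] → (-1.1773, 1.2026, -0.567968)–(-1.44889, 1.2026, -0.6562)  len=0.2856
  (v14,v19,v10) [+-+] → (-1.44889, 1.2026, -0.6562)–(-1.70159, 1.2026, -0.308405)  len=0.4299
  (v10,v19,v15) [+--] → (-1.70159, 1.2026, -0.308405)–(-1.92568, 1.2026, 0)  len=0.3812

Chained into 1 loop(s):
  loop 1: 18 segments, perimeter = 9.1953
Total perimeter = 9.195


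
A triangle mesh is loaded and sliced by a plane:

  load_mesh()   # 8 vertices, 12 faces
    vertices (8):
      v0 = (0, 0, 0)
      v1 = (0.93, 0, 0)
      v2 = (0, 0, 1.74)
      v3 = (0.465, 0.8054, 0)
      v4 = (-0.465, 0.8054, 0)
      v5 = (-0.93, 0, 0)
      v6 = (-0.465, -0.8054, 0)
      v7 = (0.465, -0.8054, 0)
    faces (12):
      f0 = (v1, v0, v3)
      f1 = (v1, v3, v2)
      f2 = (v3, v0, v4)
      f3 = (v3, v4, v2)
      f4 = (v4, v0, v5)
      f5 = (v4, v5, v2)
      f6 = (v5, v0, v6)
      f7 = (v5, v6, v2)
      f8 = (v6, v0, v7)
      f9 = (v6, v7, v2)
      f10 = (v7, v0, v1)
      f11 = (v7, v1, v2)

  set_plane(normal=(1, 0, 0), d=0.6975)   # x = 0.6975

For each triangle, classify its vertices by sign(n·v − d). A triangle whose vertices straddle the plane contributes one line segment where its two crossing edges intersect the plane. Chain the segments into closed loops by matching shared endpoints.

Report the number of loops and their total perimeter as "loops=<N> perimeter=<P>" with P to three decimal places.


loops=1 perimeter=1.991

Straddling triangles (4 of 12):
  (v1,v0,v3) [+--] → (0.6975, 0, 0)–(0.6975, 0.4027, 0)  len=0.4027
  (v1,v3,v2) [+--] → (0.6975, 0.4027, 0)–(0.6975, 0, 0.435)  len=0.5928
  (v7,v0,v1) [--+] → (0.6975, 0, 0)–(0.6975, -0.4027, 0)  len=0.4027
  (v7,v1,v2) [-+-] → (0.6975, -0.4027, 0)–(0.6975, 0, 0.435)  len=0.5928

Chained into 1 loop(s):
  loop 1: 4 segments, perimeter = 1.9910
Total perimeter = 1.991


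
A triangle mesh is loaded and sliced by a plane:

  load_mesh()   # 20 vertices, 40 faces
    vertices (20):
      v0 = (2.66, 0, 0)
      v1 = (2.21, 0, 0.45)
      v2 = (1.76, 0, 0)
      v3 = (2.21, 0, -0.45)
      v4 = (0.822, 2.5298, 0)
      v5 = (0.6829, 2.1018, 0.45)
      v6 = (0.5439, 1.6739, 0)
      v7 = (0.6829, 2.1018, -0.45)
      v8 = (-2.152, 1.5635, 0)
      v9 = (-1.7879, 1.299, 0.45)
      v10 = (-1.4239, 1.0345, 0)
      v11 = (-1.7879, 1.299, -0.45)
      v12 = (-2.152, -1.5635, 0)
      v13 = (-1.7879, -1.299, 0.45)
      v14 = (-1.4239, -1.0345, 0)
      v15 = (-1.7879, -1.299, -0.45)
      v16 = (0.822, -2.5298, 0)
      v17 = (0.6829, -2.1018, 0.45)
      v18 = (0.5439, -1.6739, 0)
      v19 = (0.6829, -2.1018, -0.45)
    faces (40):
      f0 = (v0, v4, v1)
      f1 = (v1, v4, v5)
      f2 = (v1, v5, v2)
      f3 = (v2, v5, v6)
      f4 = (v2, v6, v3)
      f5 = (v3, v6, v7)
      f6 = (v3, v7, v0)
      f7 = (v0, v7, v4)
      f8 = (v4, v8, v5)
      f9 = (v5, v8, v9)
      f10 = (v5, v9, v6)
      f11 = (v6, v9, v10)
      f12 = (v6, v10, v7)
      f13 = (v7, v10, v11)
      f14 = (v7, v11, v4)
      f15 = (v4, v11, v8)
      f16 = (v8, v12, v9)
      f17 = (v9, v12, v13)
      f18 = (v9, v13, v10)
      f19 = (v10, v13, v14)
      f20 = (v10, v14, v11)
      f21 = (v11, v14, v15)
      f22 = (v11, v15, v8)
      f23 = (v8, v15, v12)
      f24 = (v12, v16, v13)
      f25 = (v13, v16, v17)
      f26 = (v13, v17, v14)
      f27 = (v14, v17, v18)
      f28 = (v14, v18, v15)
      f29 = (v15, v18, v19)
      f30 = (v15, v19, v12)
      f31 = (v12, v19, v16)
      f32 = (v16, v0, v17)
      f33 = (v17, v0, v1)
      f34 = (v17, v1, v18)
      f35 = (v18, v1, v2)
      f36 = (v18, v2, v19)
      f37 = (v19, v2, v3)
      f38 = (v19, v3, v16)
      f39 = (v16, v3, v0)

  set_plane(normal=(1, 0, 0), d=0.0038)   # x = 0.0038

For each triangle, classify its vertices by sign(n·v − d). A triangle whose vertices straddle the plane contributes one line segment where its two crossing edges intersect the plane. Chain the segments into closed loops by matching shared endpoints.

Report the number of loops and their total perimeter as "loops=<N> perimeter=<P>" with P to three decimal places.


loops=2 perimeter=4.726

Straddling triangles (16 of 40):
  (v4,v8,v5) [+-+] → (0.0038, 2.26395, 0)–(0.0038, 1.97285, 0.342203)  len=0.4493
  (v5,v8,v9) [+--] → (0.0038, 1.97285, 0.342203)–(0.0038, 1.88115, 0.45)  len=0.1415
  (v5,v9,v6) [+-+] → (0.0038, 1.88115, 0.45)–(0.0038, 1.58706, 0.104231)  len=0.4539
  (v6,v9,v10) [+--] → (0.0038, 1.58706, 0.104231)–(0.0038, 1.4984, 0)  len=0.1368
  (v6,v10,v7) [+-+] → (0.0038, 1.4984, 0)–(0.0038, 1.75777, -0.304948)  len=0.4003
  (v7,v10,v11) [+--] → (0.0038, 1.75777, -0.304948)–(0.0038, 1.88115, -0.45)  len=0.1904
  (v7,v11,v4) [+-+] → (0.0038, 1.88115, -0.45)–(0.0038, 2.14395, -0.141074)  len=0.4056
  (v4,v11,v8) [+--] → (0.0038, 2.14395, -0.141074)–(0.0038, 2.26395, 0)  len=0.1852
  (v12,v16,v13) [-+-] → (0.0038, -2.26395, 0)–(0.0038, -2.14395, 0.141074)  len=0.1852
  (v13,v16,v17) [-++] → (0.0038, -2.14395, 0.141074)–(0.0038, -1.88115, 0.45)  len=0.4056
  (v13,v17,v14) [-+-] → (0.0038, -1.88115, 0.45)–(0.0038, -1.75777, 0.304948)  len=0.1904
  (v14,v17,v18) [-++] → (0.0038, -1.75777, 0.304948)–(0.0038, -1.4984, 0)  len=0.4003
  (v14,v18,v15) [-+-] → (0.0038, -1.4984, 0)–(0.0038, -1.58706, -0.104231)  len=0.1368
  (v15,v18,v19) [-++] → (0.0038, -1.58706, -0.104231)–(0.0038, -1.88115, -0.45)  len=0.4539
  (v15,v19,v12) [-+-] → (0.0038, -1.88115, -0.45)–(0.0038, -1.97285, -0.342203)  len=0.1415
  (v12,v19,v16) [-++] → (0.0038, -1.97285, -0.342203)–(0.0038, -2.26395, 0)  len=0.4493

Chained into 2 loop(s):
  loop 1: 8 segments, perimeter = 2.3631
  loop 2: 8 segments, perimeter = 2.3631
Total perimeter = 4.726


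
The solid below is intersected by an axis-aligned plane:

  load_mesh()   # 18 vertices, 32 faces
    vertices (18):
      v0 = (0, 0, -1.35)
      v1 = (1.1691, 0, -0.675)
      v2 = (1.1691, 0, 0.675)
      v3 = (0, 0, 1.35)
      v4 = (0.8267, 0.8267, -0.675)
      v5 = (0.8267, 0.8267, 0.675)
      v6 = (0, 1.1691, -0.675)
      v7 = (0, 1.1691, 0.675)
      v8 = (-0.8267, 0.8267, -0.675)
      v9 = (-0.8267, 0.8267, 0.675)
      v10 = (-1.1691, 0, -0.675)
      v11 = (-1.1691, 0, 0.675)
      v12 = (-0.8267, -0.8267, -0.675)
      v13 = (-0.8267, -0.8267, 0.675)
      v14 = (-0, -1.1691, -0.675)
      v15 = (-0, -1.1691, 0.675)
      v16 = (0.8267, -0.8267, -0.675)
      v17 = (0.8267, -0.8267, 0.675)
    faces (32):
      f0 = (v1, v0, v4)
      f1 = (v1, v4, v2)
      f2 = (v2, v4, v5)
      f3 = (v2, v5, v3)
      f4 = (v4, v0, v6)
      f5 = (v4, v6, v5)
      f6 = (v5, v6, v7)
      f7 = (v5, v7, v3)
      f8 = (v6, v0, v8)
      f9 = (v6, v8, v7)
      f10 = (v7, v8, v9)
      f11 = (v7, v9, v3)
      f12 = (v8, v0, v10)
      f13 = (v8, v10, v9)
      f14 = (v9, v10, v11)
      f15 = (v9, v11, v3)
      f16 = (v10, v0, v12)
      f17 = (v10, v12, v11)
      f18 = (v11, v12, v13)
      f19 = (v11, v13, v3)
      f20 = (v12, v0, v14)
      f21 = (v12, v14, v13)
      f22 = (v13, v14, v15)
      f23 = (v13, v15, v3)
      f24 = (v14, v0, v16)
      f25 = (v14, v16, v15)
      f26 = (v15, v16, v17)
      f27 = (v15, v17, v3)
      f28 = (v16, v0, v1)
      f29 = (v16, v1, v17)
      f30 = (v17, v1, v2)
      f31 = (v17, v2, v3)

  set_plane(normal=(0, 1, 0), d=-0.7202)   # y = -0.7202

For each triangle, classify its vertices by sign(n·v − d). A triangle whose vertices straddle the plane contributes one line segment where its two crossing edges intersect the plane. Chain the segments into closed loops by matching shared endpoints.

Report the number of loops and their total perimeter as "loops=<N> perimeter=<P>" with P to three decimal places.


Straddling triangles (12 of 32):
  (v10,v0,v12) [++-] → (-0.7202, -0.7202, -0.761957)–(-0.87081, -0.7202, -0.675)  len=0.1739
  (v10,v12,v11) [+-+] → (-0.87081, -0.7202, -0.675)–(-0.87081, -0.7202, -0.501086)  len=0.1739
  (v11,v12,v13) [+--] → (-0.87081, -0.7202, -0.501086)–(-0.87081, -0.7202, 0.675)  len=1.1761
  (v11,v13,v3) [+-+] → (-0.87081, -0.7202, 0.675)–(-0.7202, -0.7202, 0.761957)  len=0.1739
  (v12,v0,v14) [-+-] → (-0.7202, -0.7202, -0.761957)–(0, -0.7202, -0.93418)  len=0.7405
  (v13,v15,v3) [--+] → (0, -0.7202, 0.93418)–(-0.7202, -0.7202, 0.761957)  len=0.7405
  (v14,v0,v16) [-+-] → (0, -0.7202, -0.93418)–(0.7202, -0.7202, -0.761957)  len=0.7405
  (v15,v17,v3) [--+] → (0.7202, -0.7202, 0.761957)–(0, -0.7202, 0.93418)  len=0.7405
  (v16,v0,v1) [-++] → (0.7202, -0.7202, -0.761957)–(0.87081, -0.7202, -0.675)  len=0.1739
  (v16,v1,v17) [-+-] → (0.87081, -0.7202, -0.675)–(0.87081, -0.7202, 0.501086)  len=1.1761
  (v17,v1,v2) [-++] → (0.87081, -0.7202, 0.501086)–(0.87081, -0.7202, 0.675)  len=0.1739
  (v17,v2,v3) [-++] → (0.87081, -0.7202, 0.675)–(0.7202, -0.7202, 0.761957)  len=0.1739

Chained into 1 loop(s):
  loop 1: 12 segments, perimeter = 6.3577
Total perimeter = 6.358

loops=1 perimeter=6.358


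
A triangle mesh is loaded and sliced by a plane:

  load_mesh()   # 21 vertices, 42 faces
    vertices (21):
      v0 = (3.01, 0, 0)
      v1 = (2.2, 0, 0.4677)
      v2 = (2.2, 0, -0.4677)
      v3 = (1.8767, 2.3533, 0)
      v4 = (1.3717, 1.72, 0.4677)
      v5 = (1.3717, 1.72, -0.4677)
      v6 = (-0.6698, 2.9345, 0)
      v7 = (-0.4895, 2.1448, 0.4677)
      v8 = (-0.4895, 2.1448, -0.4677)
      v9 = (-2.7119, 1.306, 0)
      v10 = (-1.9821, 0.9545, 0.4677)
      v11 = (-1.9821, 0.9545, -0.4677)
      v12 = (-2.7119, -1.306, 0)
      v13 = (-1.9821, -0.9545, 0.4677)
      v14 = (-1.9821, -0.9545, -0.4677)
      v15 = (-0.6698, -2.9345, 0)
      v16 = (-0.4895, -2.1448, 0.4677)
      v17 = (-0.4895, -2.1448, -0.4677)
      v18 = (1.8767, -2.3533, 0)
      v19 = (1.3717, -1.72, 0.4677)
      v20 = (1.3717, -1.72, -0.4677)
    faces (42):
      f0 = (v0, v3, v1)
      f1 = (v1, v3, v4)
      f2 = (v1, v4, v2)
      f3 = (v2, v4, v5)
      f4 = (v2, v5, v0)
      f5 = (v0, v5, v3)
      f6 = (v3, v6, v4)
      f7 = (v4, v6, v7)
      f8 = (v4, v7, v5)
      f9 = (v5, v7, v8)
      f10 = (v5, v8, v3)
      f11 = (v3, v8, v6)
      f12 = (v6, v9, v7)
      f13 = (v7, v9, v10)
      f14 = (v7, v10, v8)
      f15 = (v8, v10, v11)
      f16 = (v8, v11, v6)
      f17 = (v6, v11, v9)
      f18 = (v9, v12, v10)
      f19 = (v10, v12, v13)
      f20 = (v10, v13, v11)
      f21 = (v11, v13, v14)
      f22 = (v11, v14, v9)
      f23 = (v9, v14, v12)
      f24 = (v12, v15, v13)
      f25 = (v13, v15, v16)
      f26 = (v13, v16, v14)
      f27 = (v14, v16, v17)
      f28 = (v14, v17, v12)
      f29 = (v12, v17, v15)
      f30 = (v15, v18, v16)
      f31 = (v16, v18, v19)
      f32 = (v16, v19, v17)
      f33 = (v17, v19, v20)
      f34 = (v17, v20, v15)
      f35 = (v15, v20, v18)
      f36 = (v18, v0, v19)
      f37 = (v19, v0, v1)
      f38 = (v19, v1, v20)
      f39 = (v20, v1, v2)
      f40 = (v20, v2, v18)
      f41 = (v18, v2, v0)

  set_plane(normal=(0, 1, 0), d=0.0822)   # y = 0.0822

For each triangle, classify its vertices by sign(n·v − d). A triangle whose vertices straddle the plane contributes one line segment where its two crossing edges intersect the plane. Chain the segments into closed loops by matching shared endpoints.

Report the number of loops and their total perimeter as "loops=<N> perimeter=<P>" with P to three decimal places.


loops=2 perimeter=5.475

Straddling triangles (12 of 42):
  (v0,v3,v1) [-+-] → (2.97041, 0.0822, 0)–(2.18871, 0.0822, 0.451363)  len=0.9027
  (v1,v3,v4) [-++] → (2.18871, 0.0822, 0.451363)–(2.16041, 0.0822, 0.4677)  len=0.0327
  (v1,v4,v2) [-+-] → (2.16041, 0.0822, 0.4677)–(2.16041, 0.0822, -0.422997)  len=0.8907
  (v2,v4,v5) [-++] → (2.16041, 0.0822, -0.422997)–(2.16041, 0.0822, -0.4677)  len=0.0447
  (v2,v5,v0) [-+-] → (2.16041, 0.0822, -0.4677)–(2.9317, 0.0822, -0.0223517)  len=0.8906
  (v0,v5,v3) [-++] → (2.9317, 0.0822, -0.0223517)–(2.97041, 0.0822, 0)  len=0.0447
  (v9,v12,v10) [+-+] → (-2.7119, 0.0822, 0)–(-2.26372, 0.0822, 0.28722)  len=0.5323
  (v10,v12,v13) [+--] → (-2.26372, 0.0822, 0.28722)–(-1.9821, 0.0822, 0.4677)  len=0.3345
  (v10,v13,v11) [+-+] → (-1.9821, 0.0822, 0.4677)–(-1.9821, 0.0822, -0.0402776)  len=0.5080
  (v11,v13,v14) [+--] → (-1.9821, 0.0822, -0.0402776)–(-1.9821, 0.0822, -0.4677)  len=0.4274
  (v11,v14,v9) [+-+] → (-1.9821, 0.0822, -0.4677)–(-2.3168, 0.0822, -0.253206)  len=0.3975
  (v9,v14,v12) [+--] → (-2.3168, 0.0822, -0.253206)–(-2.7119, 0.0822, 0)  len=0.4693

Chained into 2 loop(s):
  loop 1: 6 segments, perimeter = 2.8061
  loop 2: 6 segments, perimeter = 2.6690
Total perimeter = 5.475


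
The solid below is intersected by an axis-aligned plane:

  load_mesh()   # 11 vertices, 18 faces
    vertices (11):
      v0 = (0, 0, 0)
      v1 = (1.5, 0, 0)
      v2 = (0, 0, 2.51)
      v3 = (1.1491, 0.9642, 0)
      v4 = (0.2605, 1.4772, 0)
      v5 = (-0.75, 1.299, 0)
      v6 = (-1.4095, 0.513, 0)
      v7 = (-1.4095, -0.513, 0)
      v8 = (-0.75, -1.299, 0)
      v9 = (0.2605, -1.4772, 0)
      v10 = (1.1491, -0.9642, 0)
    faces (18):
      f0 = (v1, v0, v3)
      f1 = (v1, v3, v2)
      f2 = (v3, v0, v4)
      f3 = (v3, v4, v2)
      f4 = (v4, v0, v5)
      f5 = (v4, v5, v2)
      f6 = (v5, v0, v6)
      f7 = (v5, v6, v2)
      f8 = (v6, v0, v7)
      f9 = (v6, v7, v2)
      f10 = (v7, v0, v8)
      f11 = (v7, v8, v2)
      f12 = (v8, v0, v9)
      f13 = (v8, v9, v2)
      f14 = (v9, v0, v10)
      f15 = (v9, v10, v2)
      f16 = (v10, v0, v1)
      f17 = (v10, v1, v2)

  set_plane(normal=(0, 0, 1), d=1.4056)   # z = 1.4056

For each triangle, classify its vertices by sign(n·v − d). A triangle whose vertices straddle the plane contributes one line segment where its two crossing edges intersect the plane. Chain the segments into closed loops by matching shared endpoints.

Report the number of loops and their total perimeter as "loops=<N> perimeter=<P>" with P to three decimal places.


Straddling triangles (9 of 18):
  (v1,v3,v2) [--+] → (0.505604, 0.424248, 1.4056)–(0.66, 0, 1.4056)  len=0.4515
  (v3,v4,v2) [--+] → (0.11462, 0.649968, 1.4056)–(0.505604, 0.424248, 1.4056)  len=0.4515
  (v4,v5,v2) [--+] → (-0.33, 0.57156, 1.4056)–(0.11462, 0.649968, 1.4056)  len=0.4515
  (v5,v6,v2) [--+] → (-0.62018, 0.22572, 1.4056)–(-0.33, 0.57156, 1.4056)  len=0.4515
  (v6,v7,v2) [--+] → (-0.62018, -0.22572, 1.4056)–(-0.62018, 0.22572, 1.4056)  len=0.4514
  (v7,v8,v2) [--+] → (-0.33, -0.57156, 1.4056)–(-0.62018, -0.22572, 1.4056)  len=0.4515
  (v8,v9,v2) [--+] → (0.11462, -0.649968, 1.4056)–(-0.33, -0.57156, 1.4056)  len=0.4515
  (v9,v10,v2) [--+] → (0.505604, -0.424248, 1.4056)–(0.11462, -0.649968, 1.4056)  len=0.4515
  (v10,v1,v2) [--+] → (0.66, 0, 1.4056)–(0.505604, -0.424248, 1.4056)  len=0.4515

Chained into 1 loop(s):
  loop 1: 9 segments, perimeter = 4.0632
Total perimeter = 4.063

loops=1 perimeter=4.063


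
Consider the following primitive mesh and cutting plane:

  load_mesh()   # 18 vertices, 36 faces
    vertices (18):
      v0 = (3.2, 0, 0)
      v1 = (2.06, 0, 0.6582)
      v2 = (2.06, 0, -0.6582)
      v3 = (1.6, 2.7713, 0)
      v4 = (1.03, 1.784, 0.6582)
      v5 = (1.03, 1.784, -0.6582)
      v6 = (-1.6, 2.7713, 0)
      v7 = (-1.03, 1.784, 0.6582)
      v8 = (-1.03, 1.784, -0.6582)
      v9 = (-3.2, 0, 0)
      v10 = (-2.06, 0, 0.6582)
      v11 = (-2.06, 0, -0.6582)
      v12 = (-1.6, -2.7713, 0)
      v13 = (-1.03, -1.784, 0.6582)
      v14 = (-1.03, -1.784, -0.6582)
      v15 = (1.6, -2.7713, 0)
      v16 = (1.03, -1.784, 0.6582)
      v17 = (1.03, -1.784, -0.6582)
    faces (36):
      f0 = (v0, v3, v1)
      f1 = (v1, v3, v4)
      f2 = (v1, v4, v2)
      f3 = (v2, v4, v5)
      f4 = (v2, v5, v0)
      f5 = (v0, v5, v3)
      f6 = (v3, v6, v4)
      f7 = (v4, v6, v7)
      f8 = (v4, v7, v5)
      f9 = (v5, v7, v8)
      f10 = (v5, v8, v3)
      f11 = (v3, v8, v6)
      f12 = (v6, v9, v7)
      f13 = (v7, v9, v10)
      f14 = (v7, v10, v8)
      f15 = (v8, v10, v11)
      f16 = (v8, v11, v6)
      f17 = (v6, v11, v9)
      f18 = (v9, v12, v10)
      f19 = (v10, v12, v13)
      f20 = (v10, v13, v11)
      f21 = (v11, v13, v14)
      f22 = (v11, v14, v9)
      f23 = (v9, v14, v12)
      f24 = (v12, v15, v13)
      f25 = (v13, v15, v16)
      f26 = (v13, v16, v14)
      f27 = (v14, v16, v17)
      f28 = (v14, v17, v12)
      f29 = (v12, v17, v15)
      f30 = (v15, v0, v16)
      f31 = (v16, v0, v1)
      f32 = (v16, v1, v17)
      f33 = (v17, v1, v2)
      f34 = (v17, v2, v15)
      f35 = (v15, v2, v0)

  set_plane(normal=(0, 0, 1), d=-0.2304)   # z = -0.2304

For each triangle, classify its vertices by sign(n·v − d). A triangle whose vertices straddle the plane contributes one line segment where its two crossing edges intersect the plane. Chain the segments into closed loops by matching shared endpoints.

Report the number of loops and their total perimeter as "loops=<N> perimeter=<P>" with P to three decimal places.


Straddling triangles (24 of 36):
  (v1,v4,v2) [++-] → (1.72527, 0.579759, -0.2304)–(2.06, 0, -0.2304)  len=0.6694
  (v2,v4,v5) [-+-] → (1.72527, 0.579759, -0.2304)–(1.03, 1.784, -0.2304)  len=1.3905
  (v2,v5,v0) [--+] → (2.4404, 0.624481, -0.2304)–(2.80095, 0, -0.2304)  len=0.7211
  (v0,v5,v3) [+-+] → (2.4404, 0.624481, -0.2304)–(1.40047, 2.4257, -0.2304)  len=2.0799
  (v4,v7,v5) [++-] → (0.360547, 1.784, -0.2304)–(1.03, 1.784, -0.2304)  len=0.6695
  (v5,v7,v8) [-+-] → (0.360547, 1.784, -0.2304)–(-1.03, 1.784, -0.2304)  len=1.3905
  (v5,v8,v3) [--+] → (0.67938, 2.4257, -0.2304)–(1.40047, 2.4257, -0.2304)  len=0.7211
  (v3,v8,v6) [+-+] → (0.67938, 2.4257, -0.2304)–(-1.40047, 2.4257, -0.2304)  len=2.0799
  (v7,v10,v8) [++-] → (-1.36473, 1.20424, -0.2304)–(-1.03, 1.784, -0.2304)  len=0.6694
  (v8,v10,v11) [-+-] → (-1.36473, 1.20424, -0.2304)–(-2.06, 0, -0.2304)  len=1.3905
  (v8,v11,v6) [--+] → (-1.76102, 1.80122, -0.2304)–(-1.40047, 2.4257, -0.2304)  len=0.7211
  (v6,v11,v9) [+-+] → (-1.76102, 1.80122, -0.2304)–(-2.80095, 0, -0.2304)  len=2.0799
  (v10,v13,v11) [++-] → (-1.72527, -0.579759, -0.2304)–(-2.06, 0, -0.2304)  len=0.6694
  (v11,v13,v14) [-+-] → (-1.72527, -0.579759, -0.2304)–(-1.03, -1.784, -0.2304)  len=1.3905
  (v11,v14,v9) [--+] → (-2.4404, -0.624481, -0.2304)–(-2.80095, 0, -0.2304)  len=0.7211
  (v9,v14,v12) [+-+] → (-2.4404, -0.624481, -0.2304)–(-1.40047, -2.4257, -0.2304)  len=2.0799
  (v13,v16,v14) [++-] → (-0.360547, -1.784, -0.2304)–(-1.03, -1.784, -0.2304)  len=0.6695
  (v14,v16,v17) [-+-] → (-0.360547, -1.784, -0.2304)–(1.03, -1.784, -0.2304)  len=1.3905
  (v14,v17,v12) [--+] → (-0.67938, -2.4257, -0.2304)–(-1.40047, -2.4257, -0.2304)  len=0.7211
  (v12,v17,v15) [+-+] → (-0.67938, -2.4257, -0.2304)–(1.40047, -2.4257, -0.2304)  len=2.0799
  (v16,v1,v17) [++-] → (1.36473, -1.20424, -0.2304)–(1.03, -1.784, -0.2304)  len=0.6694
  (v17,v1,v2) [-+-] → (1.36473, -1.20424, -0.2304)–(2.06, 0, -0.2304)  len=1.3905
  (v17,v2,v15) [--+] → (1.76102, -1.80122, -0.2304)–(1.40047, -2.4257, -0.2304)  len=0.7211
  (v15,v2,v0) [+-+] → (1.76102, -1.80122, -0.2304)–(2.80095, 0, -0.2304)  len=2.0799

Chained into 2 loop(s):
  loop 1: 12 segments, perimeter = 12.3600
  loop 2: 12 segments, perimeter = 16.8057
Total perimeter = 29.166

loops=2 perimeter=29.166


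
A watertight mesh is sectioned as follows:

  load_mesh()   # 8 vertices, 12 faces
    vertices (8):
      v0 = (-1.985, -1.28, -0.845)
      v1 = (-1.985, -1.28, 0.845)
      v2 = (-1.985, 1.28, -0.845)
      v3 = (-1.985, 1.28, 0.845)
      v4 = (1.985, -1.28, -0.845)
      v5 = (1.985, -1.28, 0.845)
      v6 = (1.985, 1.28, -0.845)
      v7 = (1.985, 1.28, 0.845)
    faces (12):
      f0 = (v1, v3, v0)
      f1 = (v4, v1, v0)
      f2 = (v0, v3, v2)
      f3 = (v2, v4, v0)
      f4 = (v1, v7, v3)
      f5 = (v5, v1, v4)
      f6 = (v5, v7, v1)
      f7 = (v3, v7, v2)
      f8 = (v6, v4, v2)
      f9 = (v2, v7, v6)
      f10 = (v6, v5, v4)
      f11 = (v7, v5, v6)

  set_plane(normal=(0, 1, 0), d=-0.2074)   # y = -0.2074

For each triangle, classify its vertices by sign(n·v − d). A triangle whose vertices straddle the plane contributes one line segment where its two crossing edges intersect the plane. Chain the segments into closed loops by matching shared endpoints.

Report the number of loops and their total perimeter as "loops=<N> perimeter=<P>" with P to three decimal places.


Straddling triangles (8 of 12):
  (v1,v3,v0) [-+-] → (-1.985, -0.2074, 0.845)–(-1.985, -0.2074, -0.136916)  len=0.9819
  (v0,v3,v2) [-++] → (-1.985, -0.2074, -0.136916)–(-1.985, -0.2074, -0.845)  len=0.7081
  (v2,v4,v0) [+--] → (0.321632, -0.2074, -0.845)–(-1.985, -0.2074, -0.845)  len=2.3066
  (v1,v7,v3) [-++] → (-0.321632, -0.2074, 0.845)–(-1.985, -0.2074, 0.845)  len=1.6634
  (v5,v7,v1) [-+-] → (1.985, -0.2074, 0.845)–(-0.321632, -0.2074, 0.845)  len=2.3066
  (v6,v4,v2) [+-+] → (1.985, -0.2074, -0.845)–(0.321632, -0.2074, -0.845)  len=1.6634
  (v6,v5,v4) [+--] → (1.985, -0.2074, 0.136916)–(1.985, -0.2074, -0.845)  len=0.9819
  (v7,v5,v6) [+-+] → (1.985, -0.2074, 0.845)–(1.985, -0.2074, 0.136916)  len=0.7081

Chained into 1 loop(s):
  loop 1: 8 segments, perimeter = 11.3200
Total perimeter = 11.320

loops=1 perimeter=11.320


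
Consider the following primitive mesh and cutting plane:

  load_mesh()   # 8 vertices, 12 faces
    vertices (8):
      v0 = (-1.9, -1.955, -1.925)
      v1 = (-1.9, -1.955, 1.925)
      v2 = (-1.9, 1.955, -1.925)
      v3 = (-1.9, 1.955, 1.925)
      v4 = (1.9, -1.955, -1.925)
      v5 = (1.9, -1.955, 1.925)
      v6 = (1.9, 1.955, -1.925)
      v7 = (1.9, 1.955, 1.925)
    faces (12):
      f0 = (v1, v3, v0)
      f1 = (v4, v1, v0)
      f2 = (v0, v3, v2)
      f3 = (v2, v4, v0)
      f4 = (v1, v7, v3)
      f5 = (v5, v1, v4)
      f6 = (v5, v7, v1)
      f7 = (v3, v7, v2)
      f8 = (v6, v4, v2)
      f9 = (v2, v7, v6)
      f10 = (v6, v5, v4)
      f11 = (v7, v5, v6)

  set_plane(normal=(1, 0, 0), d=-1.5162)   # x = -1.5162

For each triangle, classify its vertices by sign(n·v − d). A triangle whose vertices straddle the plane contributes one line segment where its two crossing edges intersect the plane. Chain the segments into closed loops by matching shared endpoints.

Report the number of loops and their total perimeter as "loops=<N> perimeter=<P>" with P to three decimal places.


Straddling triangles (8 of 12):
  (v4,v1,v0) [+--] → (-1.5162, -1.955, 1.53615)–(-1.5162, -1.955, -1.925)  len=3.4611
  (v2,v4,v0) [-+-] → (-1.5162, 1.56009, -1.925)–(-1.5162, -1.955, -1.925)  len=3.5151
  (v1,v7,v3) [-+-] → (-1.5162, -1.56009, 1.925)–(-1.5162, 1.955, 1.925)  len=3.5151
  (v5,v1,v4) [+-+] → (-1.5162, -1.955, 1.925)–(-1.5162, -1.955, 1.53615)  len=0.3888
  (v5,v7,v1) [++-] → (-1.5162, -1.56009, 1.925)–(-1.5162, -1.955, 1.925)  len=0.3949
  (v3,v7,v2) [-+-] → (-1.5162, 1.955, 1.925)–(-1.5162, 1.955, -1.53615)  len=3.4611
  (v6,v4,v2) [++-] → (-1.5162, 1.56009, -1.925)–(-1.5162, 1.955, -1.925)  len=0.3949
  (v2,v7,v6) [-++] → (-1.5162, 1.955, -1.53615)–(-1.5162, 1.955, -1.925)  len=0.3888

Chained into 1 loop(s):
  loop 1: 8 segments, perimeter = 15.5200
Total perimeter = 15.520

loops=1 perimeter=15.520


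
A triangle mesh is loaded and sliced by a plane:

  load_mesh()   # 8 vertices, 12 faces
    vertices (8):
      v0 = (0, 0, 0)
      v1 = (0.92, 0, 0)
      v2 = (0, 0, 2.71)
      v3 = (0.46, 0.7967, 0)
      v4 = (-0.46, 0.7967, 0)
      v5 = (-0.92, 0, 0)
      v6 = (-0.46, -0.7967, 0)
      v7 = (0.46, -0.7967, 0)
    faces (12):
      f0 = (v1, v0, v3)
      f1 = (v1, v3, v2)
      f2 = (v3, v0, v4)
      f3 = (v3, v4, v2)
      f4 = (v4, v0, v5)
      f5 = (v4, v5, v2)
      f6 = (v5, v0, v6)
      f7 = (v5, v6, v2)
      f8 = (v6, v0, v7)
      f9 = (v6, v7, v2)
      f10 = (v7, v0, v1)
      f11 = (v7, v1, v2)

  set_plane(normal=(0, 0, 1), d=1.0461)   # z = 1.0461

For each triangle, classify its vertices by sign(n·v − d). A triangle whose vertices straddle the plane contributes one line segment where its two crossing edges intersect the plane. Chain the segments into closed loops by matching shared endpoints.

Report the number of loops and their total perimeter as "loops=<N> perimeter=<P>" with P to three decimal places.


Straddling triangles (6 of 12):
  (v1,v3,v2) [--+] → (0.282433, 0.489162, 1.0461)–(0.564866, 0, 1.0461)  len=0.5648
  (v3,v4,v2) [--+] → (-0.282433, 0.489162, 1.0461)–(0.282433, 0.489162, 1.0461)  len=0.5649
  (v4,v5,v2) [--+] → (-0.564866, 0, 1.0461)–(-0.282433, 0.489162, 1.0461)  len=0.5648
  (v5,v6,v2) [--+] → (-0.282433, -0.489162, 1.0461)–(-0.564866, 0, 1.0461)  len=0.5648
  (v6,v7,v2) [--+] → (0.282433, -0.489162, 1.0461)–(-0.282433, -0.489162, 1.0461)  len=0.5649
  (v7,v1,v2) [--+] → (0.564866, 0, 1.0461)–(0.282433, -0.489162, 1.0461)  len=0.5648

Chained into 1 loop(s):
  loop 1: 6 segments, perimeter = 3.3891
Total perimeter = 3.389

loops=1 perimeter=3.389


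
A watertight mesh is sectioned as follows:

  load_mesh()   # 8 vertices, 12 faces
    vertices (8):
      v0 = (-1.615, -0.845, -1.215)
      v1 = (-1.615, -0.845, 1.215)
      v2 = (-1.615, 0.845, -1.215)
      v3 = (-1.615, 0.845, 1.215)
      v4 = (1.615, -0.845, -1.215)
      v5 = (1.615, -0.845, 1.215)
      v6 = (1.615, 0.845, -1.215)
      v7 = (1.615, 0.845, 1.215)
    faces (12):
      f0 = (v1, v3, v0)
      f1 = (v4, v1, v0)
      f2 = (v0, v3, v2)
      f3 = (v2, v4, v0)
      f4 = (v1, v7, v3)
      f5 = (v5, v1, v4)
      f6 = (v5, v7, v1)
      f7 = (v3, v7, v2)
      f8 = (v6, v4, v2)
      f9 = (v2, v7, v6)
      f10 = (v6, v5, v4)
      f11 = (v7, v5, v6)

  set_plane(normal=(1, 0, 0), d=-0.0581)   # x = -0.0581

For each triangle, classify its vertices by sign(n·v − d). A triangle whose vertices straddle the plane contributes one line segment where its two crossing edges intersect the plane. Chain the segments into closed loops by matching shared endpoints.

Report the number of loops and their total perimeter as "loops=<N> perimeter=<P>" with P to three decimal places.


loops=1 perimeter=8.240

Straddling triangles (8 of 12):
  (v4,v1,v0) [+--] → (-0.0581, -0.845, 0.0437099)–(-0.0581, -0.845, -1.215)  len=1.2587
  (v2,v4,v0) [-+-] → (-0.0581, 0.0303991, -1.215)–(-0.0581, -0.845, -1.215)  len=0.8754
  (v1,v7,v3) [-+-] → (-0.0581, -0.0303991, 1.215)–(-0.0581, 0.845, 1.215)  len=0.8754
  (v5,v1,v4) [+-+] → (-0.0581, -0.845, 1.215)–(-0.0581, -0.845, 0.0437099)  len=1.1713
  (v5,v7,v1) [++-] → (-0.0581, -0.0303991, 1.215)–(-0.0581, -0.845, 1.215)  len=0.8146
  (v3,v7,v2) [-+-] → (-0.0581, 0.845, 1.215)–(-0.0581, 0.845, -0.0437099)  len=1.2587
  (v6,v4,v2) [++-] → (-0.0581, 0.0303991, -1.215)–(-0.0581, 0.845, -1.215)  len=0.8146
  (v2,v7,v6) [-++] → (-0.0581, 0.845, -0.0437099)–(-0.0581, 0.845, -1.215)  len=1.1713

Chained into 1 loop(s):
  loop 1: 8 segments, perimeter = 8.2400
Total perimeter = 8.240


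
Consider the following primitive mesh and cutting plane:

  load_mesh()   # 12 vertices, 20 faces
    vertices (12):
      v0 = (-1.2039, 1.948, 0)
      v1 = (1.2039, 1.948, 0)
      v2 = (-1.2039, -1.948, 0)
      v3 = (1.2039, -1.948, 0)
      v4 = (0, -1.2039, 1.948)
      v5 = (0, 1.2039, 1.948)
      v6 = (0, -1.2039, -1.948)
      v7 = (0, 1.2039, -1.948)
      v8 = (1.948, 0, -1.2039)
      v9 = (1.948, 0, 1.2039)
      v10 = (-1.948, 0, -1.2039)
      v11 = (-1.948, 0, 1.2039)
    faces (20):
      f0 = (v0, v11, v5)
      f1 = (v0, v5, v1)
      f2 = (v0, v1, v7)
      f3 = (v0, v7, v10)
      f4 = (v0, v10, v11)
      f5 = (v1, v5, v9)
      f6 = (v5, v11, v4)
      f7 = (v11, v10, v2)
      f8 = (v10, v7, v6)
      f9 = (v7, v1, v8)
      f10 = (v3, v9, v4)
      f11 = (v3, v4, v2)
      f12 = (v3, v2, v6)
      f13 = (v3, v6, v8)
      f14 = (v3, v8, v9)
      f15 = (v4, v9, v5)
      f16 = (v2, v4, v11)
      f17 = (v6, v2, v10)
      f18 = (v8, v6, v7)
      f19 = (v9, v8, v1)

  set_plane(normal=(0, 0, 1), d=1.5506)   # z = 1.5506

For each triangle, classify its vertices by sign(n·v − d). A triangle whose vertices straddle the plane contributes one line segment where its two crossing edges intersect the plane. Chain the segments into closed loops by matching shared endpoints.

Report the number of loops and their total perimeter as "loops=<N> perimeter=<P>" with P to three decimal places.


loops=1 perimeter=7.722

Straddling triangles (8 of 20):
  (v0,v11,v5) [--+] → (-1.04036, 0.560936, 1.5506)–(-0.245601, 1.3557, 1.5506)  len=1.1240
  (v0,v5,v1) [-+-] → (-0.245601, 1.3557, 1.5506)–(0.245601, 1.3557, 1.5506)  len=0.4912
  (v1,v5,v9) [-+-] → (0.245601, 1.3557, 1.5506)–(1.04036, 0.560936, 1.5506)  len=1.1240
  (v5,v11,v4) [+-+] → (-1.04036, 0.560936, 1.5506)–(-1.04036, -0.560936, 1.5506)  len=1.1219
  (v3,v9,v4) [--+] → (1.04036, -0.560936, 1.5506)–(0.245601, -1.3557, 1.5506)  len=1.1240
  (v3,v4,v2) [-+-] → (0.245601, -1.3557, 1.5506)–(-0.245601, -1.3557, 1.5506)  len=0.4912
  (v4,v9,v5) [+-+] → (1.04036, -0.560936, 1.5506)–(1.04036, 0.560936, 1.5506)  len=1.1219
  (v2,v4,v11) [-+-] → (-0.245601, -1.3557, 1.5506)–(-1.04036, -0.560936, 1.5506)  len=1.1240

Chained into 1 loop(s):
  loop 1: 8 segments, perimeter = 7.7220
Total perimeter = 7.722
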